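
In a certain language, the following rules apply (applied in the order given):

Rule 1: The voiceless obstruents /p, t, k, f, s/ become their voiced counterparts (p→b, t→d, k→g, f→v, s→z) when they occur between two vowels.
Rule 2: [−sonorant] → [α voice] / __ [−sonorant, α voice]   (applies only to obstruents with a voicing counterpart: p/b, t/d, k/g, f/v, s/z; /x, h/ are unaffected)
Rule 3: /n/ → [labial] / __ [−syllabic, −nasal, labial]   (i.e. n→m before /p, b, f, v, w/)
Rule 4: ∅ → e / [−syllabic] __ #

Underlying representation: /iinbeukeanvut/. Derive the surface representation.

iimbeugeamvute

Rule 1 (intervocalic voicing): /k/ is a voiceless obstruent between vowels /u/ and /e/, so it voices to [g]. /iinbeukeanvut/ → iinbeugeanvut.
Rule 2 (regressive voicing assimilation): no segment meets the environment; /iinbeugeanvut/ is unchanged.
Rule 3 (nasal place assimilation): /n/ precedes the labial consonant /b/, so it assimilates in place to [m]. /n/ precedes the labial consonant /v/, so it assimilates in place to [m]. /iinbeugeanvut/ → iimbeugeamvut.
Rule 4 (final e-epenthesis): the form ends in the consonant /t/, so [e] is inserted word-finally. /iimbeugeamvut/ → iimbeugeamvute.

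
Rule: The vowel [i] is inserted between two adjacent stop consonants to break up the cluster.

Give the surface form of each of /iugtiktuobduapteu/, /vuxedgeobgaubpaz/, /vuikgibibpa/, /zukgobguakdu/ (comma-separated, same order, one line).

iugitikituobiduapiteu, vuxedigeobigaubipaz, vuikigibibipa, zukigobiguakidu

/iugtiktuobduapteu/: /g/ and /t/ form a stop–stop cluster, so [i] is inserted between them. /k/ and /t/ form a stop–stop cluster, so [i] is inserted between them. /b/ and /d/ form a stop–stop cluster, so [i] is inserted between them. /p/ and /t/ form a stop–stop cluster, so [i] is inserted between them. → [iugitikituobiduapiteu].
/vuxedgeobgaubpaz/: /d/ and /g/ form a stop–stop cluster, so [i] is inserted between them. /b/ and /g/ form a stop–stop cluster, so [i] is inserted between them. /b/ and /p/ form a stop–stop cluster, so [i] is inserted between them. → [vuxedigeobigaubipaz].
/vuikgibibpa/: /k/ and /g/ form a stop–stop cluster, so [i] is inserted between them. /b/ and /p/ form a stop–stop cluster, so [i] is inserted between them. → [vuikigibibipa].
/zukgobguakdu/: /k/ and /g/ form a stop–stop cluster, so [i] is inserted between them. /b/ and /g/ form a stop–stop cluster, so [i] is inserted between them. /k/ and /d/ form a stop–stop cluster, so [i] is inserted between them. → [zukigobiguakidu].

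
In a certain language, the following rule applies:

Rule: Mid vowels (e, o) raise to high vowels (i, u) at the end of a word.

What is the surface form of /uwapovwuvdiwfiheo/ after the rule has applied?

Scanning /uwapovwuvdiwfiheo/: /o/ at position 5 is not in the conditioning environment; /e/ at position 16 is not in the conditioning environment; /o/ is a mid vowel in word-final position, so it raises to [u].
Result: [uwapovwuvdiwfiheu].

uwapovwuvdiwfiheu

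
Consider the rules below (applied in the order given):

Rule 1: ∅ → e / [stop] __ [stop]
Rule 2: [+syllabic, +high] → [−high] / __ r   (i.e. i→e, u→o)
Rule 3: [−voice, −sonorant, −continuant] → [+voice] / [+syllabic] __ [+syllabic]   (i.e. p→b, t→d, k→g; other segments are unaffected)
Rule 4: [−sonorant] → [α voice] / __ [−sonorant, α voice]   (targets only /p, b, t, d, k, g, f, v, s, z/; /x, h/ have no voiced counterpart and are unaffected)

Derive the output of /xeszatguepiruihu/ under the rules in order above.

Rule 1 (stop-cluster e-epenthesis): /t/ and /g/ form a stop–stop cluster, so [e] is inserted between them. /xeszatguepiruihu/ → xeszateguepiruihu.
Rule 2 (pre-rhotic lowering): /i/ is a high vowel immediately before /r/, so it lowers to [e]. /xeszateguepiruihu/ → xeszategueperuihu.
Rule 3 (intervocalic voicing): /t/ is a voiceless stop between vowels /a/ and /e/, so it voices to [d]. /p/ is a voiceless stop between vowels /e/ and /e/, so it voices to [b]. /xeszategueperuihu/ → xeszadegueberuihu.
Rule 4 (regressive voicing assimilation): /s/ precedes the voiced obstruent /z/, so it voices to [z] by assimilation. /xeszadegueberuihu/ → xezzadegueberuihu.

xezzadegueberuihu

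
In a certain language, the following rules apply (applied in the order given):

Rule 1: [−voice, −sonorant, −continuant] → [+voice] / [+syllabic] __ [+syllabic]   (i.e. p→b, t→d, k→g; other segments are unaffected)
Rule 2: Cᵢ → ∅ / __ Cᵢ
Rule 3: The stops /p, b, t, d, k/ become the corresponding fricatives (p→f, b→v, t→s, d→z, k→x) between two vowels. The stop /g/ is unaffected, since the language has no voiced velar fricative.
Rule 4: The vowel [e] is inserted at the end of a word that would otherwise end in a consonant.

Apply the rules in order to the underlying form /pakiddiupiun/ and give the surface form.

Rule 1 (intervocalic voicing): /k/ is a voiceless stop between vowels /a/ and /i/, so it voices to [g]. /p/ is a voiceless stop between vowels /u/ and /i/, so it voices to [b]. /pakiddiupiun/ → pagiddiubiun.
Rule 2 (degemination): /dd/ is a geminate; the first /d/ deletes. /pagiddiubiun/ → pagidiubiun.
Rule 3 (intervocalic spirantization): /d/ is a stop between vowels /i/ and /i/, so it spirantizes to the fricative [z]. /b/ is a stop between vowels /u/ and /i/, so it spirantizes to the fricative [v]. /pagidiubiun/ → pagiziuviun.
Rule 4 (final e-epenthesis): the form ends in the consonant /n/, so [e] is inserted word-finally. /pagiziuviun/ → pagiziuviune.

pagiziuviune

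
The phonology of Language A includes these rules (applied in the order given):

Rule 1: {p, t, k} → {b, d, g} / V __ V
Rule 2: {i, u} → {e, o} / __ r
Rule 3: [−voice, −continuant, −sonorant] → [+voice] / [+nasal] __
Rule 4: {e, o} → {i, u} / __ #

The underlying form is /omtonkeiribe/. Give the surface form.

omdongeeribi

Rule 1 (intervocalic voicing): no segment meets the environment; /omtonkeiribe/ is unchanged.
Rule 2 (pre-rhotic lowering): /i/ is a high vowel immediately before /r/, so it lowers to [e]. /omtonkeiribe/ → omtonkeeribe.
Rule 3 (post-nasal voicing): /t/ is a voiceless stop immediately after the nasal /m/, so it voices to [d]. /k/ is a voiceless stop immediately after the nasal /n/, so it voices to [g]. /omtonkeeribe/ → omdongeeribe.
Rule 4 (final vowel raising): /e/ is a mid vowel in word-final position, so it raises to [i]. /omdongeeribe/ → omdongeeribi.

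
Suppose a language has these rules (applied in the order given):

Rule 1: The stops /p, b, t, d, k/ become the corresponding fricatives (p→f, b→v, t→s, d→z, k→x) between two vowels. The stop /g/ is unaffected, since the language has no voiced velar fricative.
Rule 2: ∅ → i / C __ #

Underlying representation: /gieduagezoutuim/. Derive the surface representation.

giezuagezousuimi

Rule 1 (intervocalic spirantization): /d/ is a stop between vowels /e/ and /u/, so it spirantizes to the fricative [z]. /t/ is a stop between vowels /u/ and /u/, so it spirantizes to the fricative [s]. /gieduagezoutuim/ → giezuagezousuim.
Rule 2 (final i-epenthesis): the form ends in the consonant /m/, so [i] is inserted word-finally. /giezuagezousuim/ → giezuagezousuimi.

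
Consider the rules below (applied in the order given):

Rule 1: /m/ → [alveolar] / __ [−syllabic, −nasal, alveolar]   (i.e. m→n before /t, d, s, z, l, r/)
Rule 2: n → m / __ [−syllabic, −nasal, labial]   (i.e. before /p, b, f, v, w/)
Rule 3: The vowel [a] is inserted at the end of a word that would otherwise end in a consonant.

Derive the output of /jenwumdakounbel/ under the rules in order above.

jemwundakoumbela

Rule 1 (nasal place assimilation): /m/ precedes the alveolar consonant /d/, so it assimilates in place to [n]. /jenwumdakounbel/ → jenwundakounbel.
Rule 2 (nasal place assimilation): /n/ precedes the labial consonant /w/, so it assimilates in place to [m]. /n/ precedes the labial consonant /b/, so it assimilates in place to [m]. /jenwundakounbel/ → jemwundakoumbel.
Rule 3 (final a-epenthesis): the form ends in the consonant /l/, so [a] is inserted word-finally. /jemwundakoumbel/ → jemwundakoumbela.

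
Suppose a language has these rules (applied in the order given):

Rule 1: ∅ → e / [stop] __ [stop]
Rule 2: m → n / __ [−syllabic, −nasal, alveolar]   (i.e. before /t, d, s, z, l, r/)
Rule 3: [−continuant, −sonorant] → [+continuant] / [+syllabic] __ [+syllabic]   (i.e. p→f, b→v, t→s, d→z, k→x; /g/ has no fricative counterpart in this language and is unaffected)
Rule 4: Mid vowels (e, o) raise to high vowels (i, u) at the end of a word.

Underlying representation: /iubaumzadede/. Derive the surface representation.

Rule 1 (stop-cluster e-epenthesis): no segment meets the environment; /iubaumzadede/ is unchanged.
Rule 2 (nasal place assimilation): /m/ precedes the alveolar consonant /z/, so it assimilates in place to [n]. /iubaumzadede/ → iubaunzadede.
Rule 3 (intervocalic spirantization): /b/ is a stop between vowels /u/ and /a/, so it spirantizes to the fricative [v]. /d/ is a stop between vowels /a/ and /e/, so it spirantizes to the fricative [z]. /d/ is a stop between vowels /e/ and /e/, so it spirantizes to the fricative [z]. /iubaunzadede/ → iuvaunzazeze.
Rule 4 (final vowel raising): /e/ is a mid vowel in word-final position, so it raises to [i]. /iuvaunzazeze/ → iuvaunzazezi.

iuvaunzazezi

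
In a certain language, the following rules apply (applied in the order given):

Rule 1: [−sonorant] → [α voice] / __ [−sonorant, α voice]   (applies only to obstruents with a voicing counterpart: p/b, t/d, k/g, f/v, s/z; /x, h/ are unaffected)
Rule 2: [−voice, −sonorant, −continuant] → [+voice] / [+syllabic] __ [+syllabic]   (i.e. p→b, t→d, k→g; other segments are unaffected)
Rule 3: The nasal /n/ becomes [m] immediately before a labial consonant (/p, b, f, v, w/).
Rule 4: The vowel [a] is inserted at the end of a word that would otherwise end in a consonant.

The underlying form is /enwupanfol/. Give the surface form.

Rule 1 (regressive voicing assimilation): no segment meets the environment; /enwupanfol/ is unchanged.
Rule 2 (intervocalic voicing): /p/ is a voiceless stop between vowels /u/ and /a/, so it voices to [b]. /enwupanfol/ → enwubanfol.
Rule 3 (nasal place assimilation): /n/ precedes the labial consonant /w/, so it assimilates in place to [m]. /n/ precedes the labial consonant /f/, so it assimilates in place to [m]. /enwubanfol/ → emwubamfol.
Rule 4 (final a-epenthesis): the form ends in the consonant /l/, so [a] is inserted word-finally. /emwubamfol/ → emwubamfola.

emwubamfola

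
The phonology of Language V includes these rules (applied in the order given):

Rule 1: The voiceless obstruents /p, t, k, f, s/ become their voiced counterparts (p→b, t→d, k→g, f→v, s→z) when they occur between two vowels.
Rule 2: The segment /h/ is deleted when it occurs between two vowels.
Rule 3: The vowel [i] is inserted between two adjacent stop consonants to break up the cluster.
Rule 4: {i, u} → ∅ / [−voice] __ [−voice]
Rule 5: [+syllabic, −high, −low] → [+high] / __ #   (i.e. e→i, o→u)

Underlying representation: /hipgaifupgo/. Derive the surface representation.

Rule 1 (intervocalic voicing): /f/ is a voiceless obstruent between vowels /i/ and /u/, so it voices to [v]. /hipgaifupgo/ → hipgaivupgo.
Rule 2 (intervocalic h-deletion): no segment meets the environment; /hipgaivupgo/ is unchanged.
Rule 3 (stop-cluster i-epenthesis): /p/ and /g/ form a stop–stop cluster, so [i] is inserted between them. /p/ and /g/ form a stop–stop cluster, so [i] is inserted between them. /hipgaivupgo/ → hipigaivupigo.
Rule 4 (high vowel syncope): /i/ is a high vowel flanked by voiceless consonants /h/ and /p/, so it deletes. /hipigaivupigo/ → hpigaivupigo.
Rule 5 (final vowel raising): /o/ is a mid vowel in word-final position, so it raises to [u]. /hpigaivupigo/ → hpigaivupigu.

hpigaivupigu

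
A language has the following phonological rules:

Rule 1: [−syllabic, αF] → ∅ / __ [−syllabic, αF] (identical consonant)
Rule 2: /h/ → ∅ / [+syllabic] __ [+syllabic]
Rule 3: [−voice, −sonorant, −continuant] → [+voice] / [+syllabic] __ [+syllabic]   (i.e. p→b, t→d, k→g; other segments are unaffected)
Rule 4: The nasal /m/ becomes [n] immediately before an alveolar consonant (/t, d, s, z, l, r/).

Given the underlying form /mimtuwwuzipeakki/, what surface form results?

mintuwuzibeagi

Rule 1 (degemination): /ww/ is a geminate; the first /w/ deletes. /kk/ is a geminate; the first /k/ deletes. /mimtuwwuzipeakki/ → mimtuwuzipeaki.
Rule 2 (intervocalic h-deletion): no segment meets the environment; /mimtuwuzipeaki/ is unchanged.
Rule 3 (intervocalic voicing): /p/ is a voiceless stop between vowels /i/ and /e/, so it voices to [b]. /k/ is a voiceless stop between vowels /a/ and /i/, so it voices to [g]. /mimtuwuzipeaki/ → mimtuwuzibeagi.
Rule 4 (nasal place assimilation): /m/ precedes the alveolar consonant /t/, so it assimilates in place to [n]. /mimtuwuzibeagi/ → mintuwuzibeagi.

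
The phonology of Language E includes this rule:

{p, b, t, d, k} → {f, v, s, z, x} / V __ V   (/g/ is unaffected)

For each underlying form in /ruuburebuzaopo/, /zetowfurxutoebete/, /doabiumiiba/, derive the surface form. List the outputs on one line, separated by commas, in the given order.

ruuvurevuzaofo, zesowfurxusoevese, doaviumiiva

/ruuburebuzaopo/: /b/ is a stop between vowels /u/ and /u/, so it spirantizes to the fricative [v]. /b/ is a stop between vowels /e/ and /u/, so it spirantizes to the fricative [v]. /p/ is a stop between vowels /o/ and /o/, so it spirantizes to the fricative [f]. → [ruuvurevuzaofo].
/zetowfurxutoebete/: /t/ is a stop between vowels /e/ and /o/, so it spirantizes to the fricative [s]. /t/ is a stop between vowels /u/ and /o/, so it spirantizes to the fricative [s]. /b/ is a stop between vowels /e/ and /e/, so it spirantizes to the fricative [v]. /t/ is a stop between vowels /e/ and /e/, so it spirantizes to the fricative [s]. → [zesowfurxusoevese].
/doabiumiiba/: /b/ is a stop between vowels /a/ and /i/, so it spirantizes to the fricative [v]. /b/ is a stop between vowels /i/ and /a/, so it spirantizes to the fricative [v]. → [doaviumiiva].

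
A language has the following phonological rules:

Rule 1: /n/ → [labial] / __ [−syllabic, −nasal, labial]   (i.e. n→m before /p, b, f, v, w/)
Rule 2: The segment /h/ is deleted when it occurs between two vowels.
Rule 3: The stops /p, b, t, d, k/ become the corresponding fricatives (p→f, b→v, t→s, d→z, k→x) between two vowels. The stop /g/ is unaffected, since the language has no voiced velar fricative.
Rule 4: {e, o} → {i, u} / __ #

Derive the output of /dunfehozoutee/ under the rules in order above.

dumfeozousei

Rule 1 (nasal place assimilation): /n/ precedes the labial consonant /f/, so it assimilates in place to [m]. /dunfehozoutee/ → dumfehozoutee.
Rule 2 (intervocalic h-deletion): /h/ occurs between vowels /e/ and /o/, so it deletes. /dumfehozoutee/ → dumfeozoutee.
Rule 3 (intervocalic spirantization): /t/ is a stop between vowels /u/ and /e/, so it spirantizes to the fricative [s]. /dumfeozoutee/ → dumfeozousee.
Rule 4 (final vowel raising): /e/ is a mid vowel in word-final position, so it raises to [i]. /dumfeozousee/ → dumfeozousei.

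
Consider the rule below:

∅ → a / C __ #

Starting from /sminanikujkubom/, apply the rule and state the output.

sminanikujkuboma

the form ends in the consonant /m/, so [a] is inserted word-finally.
Surface form: [sminanikujkuboma].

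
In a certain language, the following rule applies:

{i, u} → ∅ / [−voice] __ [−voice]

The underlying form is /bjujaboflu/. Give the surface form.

No segment of /bjujaboflu/ meets the structural description of the rule, so the form surfaces unchanged.

bjujaboflu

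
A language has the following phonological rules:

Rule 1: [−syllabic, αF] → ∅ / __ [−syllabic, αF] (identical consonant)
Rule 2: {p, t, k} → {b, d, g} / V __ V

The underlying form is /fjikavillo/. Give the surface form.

Rule 1 (degemination): /ll/ is a geminate; the first /l/ deletes. /fjikavillo/ → fjikavilo.
Rule 2 (intervocalic voicing): /k/ is a voiceless stop between vowels /i/ and /a/, so it voices to [g]. /fjikavilo/ → fjigavilo.

fjigavilo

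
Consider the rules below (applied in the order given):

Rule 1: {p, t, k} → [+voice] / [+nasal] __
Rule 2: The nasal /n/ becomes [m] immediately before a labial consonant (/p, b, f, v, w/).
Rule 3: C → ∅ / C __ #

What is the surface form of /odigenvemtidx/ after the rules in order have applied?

Rule 1 (post-nasal voicing): /t/ is a voiceless stop immediately after the nasal /m/, so it voices to [d]. /odigenvemtidx/ → odigenvemdidx.
Rule 2 (nasal place assimilation): /n/ precedes the labial consonant /v/, so it assimilates in place to [m]. /odigenvemdidx/ → odigemvemdidx.
Rule 3 (final cluster simplification): /x/ is the second consonant of a word-final cluster /dx/, so it deletes. /odigemvemdidx/ → odigemvemdid.

odigemvemdid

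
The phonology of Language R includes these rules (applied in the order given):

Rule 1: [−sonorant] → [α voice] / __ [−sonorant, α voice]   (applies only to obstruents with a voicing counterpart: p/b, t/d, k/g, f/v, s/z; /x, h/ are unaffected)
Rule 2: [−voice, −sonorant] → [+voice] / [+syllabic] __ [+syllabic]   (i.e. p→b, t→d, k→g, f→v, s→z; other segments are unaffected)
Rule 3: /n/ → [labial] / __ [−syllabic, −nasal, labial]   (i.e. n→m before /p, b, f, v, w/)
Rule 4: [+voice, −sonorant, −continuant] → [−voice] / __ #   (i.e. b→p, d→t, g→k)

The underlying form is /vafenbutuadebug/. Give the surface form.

Rule 1 (regressive voicing assimilation): no segment meets the environment; /vafenbutuadebug/ is unchanged.
Rule 2 (intervocalic voicing): /f/ is a voiceless obstruent between vowels /a/ and /e/, so it voices to [v]. /t/ is a voiceless obstruent between vowels /u/ and /u/, so it voices to [d]. /vafenbutuadebug/ → vavenbuduadebug.
Rule 3 (nasal place assimilation): /n/ precedes the labial consonant /b/, so it assimilates in place to [m]. /vavenbuduadebug/ → vavembuduadebug.
Rule 4 (final devoicing): /g/ is a voiced stop in word-final position, so it devoices to [k]. /vavembuduadebug/ → vavembuduadebuk.

vavembuduadebuk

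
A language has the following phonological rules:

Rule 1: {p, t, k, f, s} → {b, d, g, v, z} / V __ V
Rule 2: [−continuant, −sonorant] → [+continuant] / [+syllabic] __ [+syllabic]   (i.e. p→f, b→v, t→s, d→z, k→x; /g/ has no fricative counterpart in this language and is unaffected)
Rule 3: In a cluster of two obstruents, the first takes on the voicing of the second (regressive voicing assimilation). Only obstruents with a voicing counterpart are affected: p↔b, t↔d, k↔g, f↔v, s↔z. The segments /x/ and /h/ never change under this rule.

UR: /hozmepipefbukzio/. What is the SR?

hozmevivevbugzio

Rule 1 (intervocalic voicing): /p/ is a voiceless obstruent between vowels /e/ and /i/, so it voices to [b]. /p/ is a voiceless obstruent between vowels /i/ and /e/, so it voices to [b]. /hozmepipefbukzio/ → hozmebibefbukzio.
Rule 2 (intervocalic spirantization): /b/ is a stop between vowels /e/ and /i/, so it spirantizes to the fricative [v]. /b/ is a stop between vowels /i/ and /e/, so it spirantizes to the fricative [v]. /hozmebibefbukzio/ → hozmevivefbukzio.
Rule 3 (regressive voicing assimilation): /f/ precedes the voiced obstruent /b/, so it voices to [v] by assimilation. /k/ precedes the voiced obstruent /z/, so it voices to [g] by assimilation. /hozmevivefbukzio/ → hozmevivevbugzio.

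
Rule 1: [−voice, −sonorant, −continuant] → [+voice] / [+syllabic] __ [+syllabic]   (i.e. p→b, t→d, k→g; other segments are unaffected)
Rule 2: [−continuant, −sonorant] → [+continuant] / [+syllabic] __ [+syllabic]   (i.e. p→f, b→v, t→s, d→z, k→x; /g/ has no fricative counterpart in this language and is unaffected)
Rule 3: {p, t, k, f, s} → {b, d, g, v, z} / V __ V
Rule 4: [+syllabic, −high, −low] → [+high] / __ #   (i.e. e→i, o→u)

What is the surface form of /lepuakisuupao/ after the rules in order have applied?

Rule 1 (intervocalic voicing): /p/ is a voiceless stop between vowels /e/ and /u/, so it voices to [b]. /k/ is a voiceless stop between vowels /a/ and /i/, so it voices to [g]. /p/ is a voiceless stop between vowels /u/ and /a/, so it voices to [b]. /lepuakisuupao/ → lebuagisuubao.
Rule 2 (intervocalic spirantization): /b/ is a stop between vowels /e/ and /u/, so it spirantizes to the fricative [v]. /b/ is a stop between vowels /u/ and /a/, so it spirantizes to the fricative [v]. /lebuagisuubao/ → levuagisuuvao.
Rule 3 (intervocalic voicing): /s/ is a voiceless obstruent between vowels /i/ and /u/, so it voices to [z]. /levuagisuuvao/ → levuagizuuvao.
Rule 4 (final vowel raising): /o/ is a mid vowel in word-final position, so it raises to [u]. /levuagizuuvao/ → levuagizuuvau.

levuagizuuvau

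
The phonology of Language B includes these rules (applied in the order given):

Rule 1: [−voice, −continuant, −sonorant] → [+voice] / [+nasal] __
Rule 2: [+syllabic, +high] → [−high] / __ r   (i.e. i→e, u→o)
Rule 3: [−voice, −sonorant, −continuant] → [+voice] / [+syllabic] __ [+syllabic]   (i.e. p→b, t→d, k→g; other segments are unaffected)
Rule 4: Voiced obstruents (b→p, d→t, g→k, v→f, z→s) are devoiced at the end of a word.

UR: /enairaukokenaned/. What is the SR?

Rule 1 (post-nasal voicing): no segment meets the environment; /enairaukokenaned/ is unchanged.
Rule 2 (pre-rhotic lowering): /i/ is a high vowel immediately before /r/, so it lowers to [e]. /enairaukokenaned/ → enaeraukokenaned.
Rule 3 (intervocalic voicing): /k/ is a voiceless stop between vowels /u/ and /o/, so it voices to [g]. /k/ is a voiceless stop between vowels /o/ and /e/, so it voices to [g]. /enaeraukokenaned/ → enaeraugogenaned.
Rule 4 (final devoicing): /d/ is a voiced obstruent in word-final position, so it devoices to [t]. /enaeraugogenaned/ → enaeraugogenanet.

enaeraugogenanet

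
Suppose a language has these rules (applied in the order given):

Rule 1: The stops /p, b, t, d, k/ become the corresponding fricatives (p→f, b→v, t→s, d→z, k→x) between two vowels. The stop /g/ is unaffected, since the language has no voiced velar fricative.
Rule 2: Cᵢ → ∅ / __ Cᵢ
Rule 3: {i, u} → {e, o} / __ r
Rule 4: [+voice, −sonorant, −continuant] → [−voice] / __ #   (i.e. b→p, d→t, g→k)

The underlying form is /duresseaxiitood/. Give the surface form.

Rule 1 (intervocalic spirantization): /t/ is a stop between vowels /i/ and /o/, so it spirantizes to the fricative [s]. /duresseaxiitood/ → duresseaxiisood.
Rule 2 (degemination): /ss/ is a geminate; the first /s/ deletes. /duresseaxiisood/ → dureseaxiisood.
Rule 3 (pre-rhotic lowering): /u/ is a high vowel immediately before /r/, so it lowers to [o]. /dureseaxiisood/ → doreseaxiisood.
Rule 4 (final devoicing): /d/ is a voiced stop in word-final position, so it devoices to [t]. /doreseaxiisood/ → doreseaxiisoot.

doreseaxiisoot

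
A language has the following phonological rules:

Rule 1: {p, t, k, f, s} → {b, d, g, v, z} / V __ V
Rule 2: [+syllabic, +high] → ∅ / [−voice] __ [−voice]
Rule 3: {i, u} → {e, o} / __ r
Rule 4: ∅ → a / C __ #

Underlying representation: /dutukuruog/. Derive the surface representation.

dudugoruoga

Rule 1 (intervocalic voicing): /t/ is a voiceless obstruent between vowels /u/ and /u/, so it voices to [d]. /k/ is a voiceless obstruent between vowels /u/ and /u/, so it voices to [g]. /dutukuruog/ → duduguruog.
Rule 2 (high vowel syncope): no segment meets the environment; /duduguruog/ is unchanged.
Rule 3 (pre-rhotic lowering): /u/ is a high vowel immediately before /r/, so it lowers to [o]. /duduguruog/ → dudugoruog.
Rule 4 (final a-epenthesis): the form ends in the consonant /g/, so [a] is inserted word-finally. /dudugoruog/ → dudugoruoga.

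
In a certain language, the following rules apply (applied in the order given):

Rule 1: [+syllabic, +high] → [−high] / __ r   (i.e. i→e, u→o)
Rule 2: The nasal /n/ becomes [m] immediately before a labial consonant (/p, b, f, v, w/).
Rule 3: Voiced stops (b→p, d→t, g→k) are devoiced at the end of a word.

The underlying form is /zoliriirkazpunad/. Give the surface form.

zolerierkazpunat

Rule 1 (pre-rhotic lowering): /i/ is a high vowel immediately before /r/, so it lowers to [e]. /i/ is a high vowel immediately before /r/, so it lowers to [e]. /zoliriirkazpunad/ → zolerierkazpunad.
Rule 2 (nasal place assimilation): no segment meets the environment; /zolerierkazpunad/ is unchanged.
Rule 3 (final devoicing): /d/ is a voiced stop in word-final position, so it devoices to [t]. /zolerierkazpunad/ → zolerierkazpunat.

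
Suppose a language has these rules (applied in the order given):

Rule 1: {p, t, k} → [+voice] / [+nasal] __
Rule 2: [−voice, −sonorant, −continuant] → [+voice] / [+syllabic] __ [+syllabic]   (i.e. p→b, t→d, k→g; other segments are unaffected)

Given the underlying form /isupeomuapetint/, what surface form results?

Rule 1 (post-nasal voicing): /t/ is a voiceless stop immediately after the nasal /n/, so it voices to [d]. /isupeomuapetint/ → isupeomuapetind.
Rule 2 (intervocalic voicing): /p/ is a voiceless stop between vowels /u/ and /e/, so it voices to [b]. /p/ is a voiceless stop between vowels /a/ and /e/, so it voices to [b]. /t/ is a voiceless stop between vowels /e/ and /i/, so it voices to [d]. /isupeomuapetind/ → isubeomuabedind.

isubeomuabedind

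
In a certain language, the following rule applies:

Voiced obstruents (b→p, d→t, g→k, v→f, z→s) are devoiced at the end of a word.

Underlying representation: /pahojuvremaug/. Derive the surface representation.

pahojuvremauk

Scanning /pahojuvremaug/: /v/ at position 7 is not in the conditioning environment; /g/ is a voiced obstruent in word-final position, so it devoices to [k].
Result: [pahojuvremauk].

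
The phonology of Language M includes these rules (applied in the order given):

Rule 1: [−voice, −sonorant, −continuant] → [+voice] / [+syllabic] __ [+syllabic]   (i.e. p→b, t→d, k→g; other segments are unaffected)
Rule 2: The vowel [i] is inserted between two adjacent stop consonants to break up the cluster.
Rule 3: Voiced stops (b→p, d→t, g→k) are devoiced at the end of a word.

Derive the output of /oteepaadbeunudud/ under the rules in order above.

odeebaadibeunudut

Rule 1 (intervocalic voicing): /t/ is a voiceless stop between vowels /o/ and /e/, so it voices to [d]. /p/ is a voiceless stop between vowels /e/ and /a/, so it voices to [b]. /oteepaadbeunudud/ → odeebaadbeunudud.
Rule 2 (stop-cluster i-epenthesis): /d/ and /b/ form a stop–stop cluster, so [i] is inserted between them. /odeebaadbeunudud/ → odeebaadibeunudud.
Rule 3 (final devoicing): /d/ is a voiced stop in word-final position, so it devoices to [t]. /odeebaadibeunudud/ → odeebaadibeunudut.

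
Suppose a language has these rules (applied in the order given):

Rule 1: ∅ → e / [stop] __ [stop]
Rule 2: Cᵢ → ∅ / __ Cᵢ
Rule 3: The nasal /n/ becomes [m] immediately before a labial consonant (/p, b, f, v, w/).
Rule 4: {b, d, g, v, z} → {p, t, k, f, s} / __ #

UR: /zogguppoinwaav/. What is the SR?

Rule 1 (stop-cluster e-epenthesis): /g/ and /g/ form a stop–stop cluster, so [e] is inserted between them. /p/ and /p/ form a stop–stop cluster, so [e] is inserted between them. /zogguppoinwaav/ → zogegupepoinwaav.
Rule 2 (degemination): no segment meets the environment; /zogegupepoinwaav/ is unchanged.
Rule 3 (nasal place assimilation): /n/ precedes the labial consonant /w/, so it assimilates in place to [m]. /zogegupepoinwaav/ → zogegupepoimwaav.
Rule 4 (final devoicing): /v/ is a voiced obstruent in word-final position, so it devoices to [f]. /zogegupepoimwaav/ → zogegupepoimwaaf.

zogegupepoimwaaf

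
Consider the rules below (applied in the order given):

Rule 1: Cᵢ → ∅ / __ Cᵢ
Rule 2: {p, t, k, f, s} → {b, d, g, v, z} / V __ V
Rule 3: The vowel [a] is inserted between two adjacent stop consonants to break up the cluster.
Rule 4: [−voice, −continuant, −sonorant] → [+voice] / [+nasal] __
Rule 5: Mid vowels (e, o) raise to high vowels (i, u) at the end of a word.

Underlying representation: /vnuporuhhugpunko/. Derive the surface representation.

vnuboruhugapungu

Rule 1 (degemination): /hh/ is a geminate; the first /h/ deletes. /vnuporuhhugpunko/ → vnuporuhugpunko.
Rule 2 (intervocalic voicing): /p/ is a voiceless obstruent between vowels /u/ and /o/, so it voices to [b]. /vnuporuhugpunko/ → vnuboruhugpunko.
Rule 3 (stop-cluster a-epenthesis): /g/ and /p/ form a stop–stop cluster, so [a] is inserted between them. /vnuboruhugpunko/ → vnuboruhugapunko.
Rule 4 (post-nasal voicing): /k/ is a voiceless stop immediately after the nasal /n/, so it voices to [g]. /vnuboruhugapunko/ → vnuboruhugapungo.
Rule 5 (final vowel raising): /o/ is a mid vowel in word-final position, so it raises to [u]. /vnuboruhugapungo/ → vnuboruhugapungu.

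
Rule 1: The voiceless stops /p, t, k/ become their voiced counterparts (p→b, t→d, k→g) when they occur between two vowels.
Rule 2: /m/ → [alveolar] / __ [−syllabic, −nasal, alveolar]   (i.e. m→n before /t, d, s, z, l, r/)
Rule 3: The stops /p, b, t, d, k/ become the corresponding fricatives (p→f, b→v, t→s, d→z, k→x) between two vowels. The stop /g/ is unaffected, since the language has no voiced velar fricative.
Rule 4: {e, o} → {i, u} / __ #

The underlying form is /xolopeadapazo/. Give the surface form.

Rule 1 (intervocalic voicing): /p/ is a voiceless stop between vowels /o/ and /e/, so it voices to [b]. /p/ is a voiceless stop between vowels /a/ and /a/, so it voices to [b]. /xolopeadapazo/ → xolobeadabazo.
Rule 2 (nasal place assimilation): no segment meets the environment; /xolobeadabazo/ is unchanged.
Rule 3 (intervocalic spirantization): /b/ is a stop between vowels /o/ and /e/, so it spirantizes to the fricative [v]. /d/ is a stop between vowels /a/ and /a/, so it spirantizes to the fricative [z]. /b/ is a stop between vowels /a/ and /a/, so it spirantizes to the fricative [v]. /xolobeadabazo/ → xoloveazavazo.
Rule 4 (final vowel raising): /o/ is a mid vowel in word-final position, so it raises to [u]. /xoloveazavazo/ → xoloveazavazu.

xoloveazavazu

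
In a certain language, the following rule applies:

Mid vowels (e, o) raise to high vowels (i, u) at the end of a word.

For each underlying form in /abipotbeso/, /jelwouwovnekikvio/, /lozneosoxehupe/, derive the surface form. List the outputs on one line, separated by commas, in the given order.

abipotbesu, jelwouwovnekikviu, lozneosoxehupi

/abipotbeso/: /o/ is a mid vowel in word-final position, so it raises to [u]. → [abipotbesu].
/jelwouwovnekikvio/: /o/ is a mid vowel in word-final position, so it raises to [u]. → [jelwouwovnekikviu].
/lozneosoxehupe/: /e/ is a mid vowel in word-final position, so it raises to [i]. → [lozneosoxehupi].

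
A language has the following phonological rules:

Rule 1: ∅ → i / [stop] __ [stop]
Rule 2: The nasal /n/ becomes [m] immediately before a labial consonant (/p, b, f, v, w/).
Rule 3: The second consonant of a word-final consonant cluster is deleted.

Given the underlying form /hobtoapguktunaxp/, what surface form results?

Rule 1 (stop-cluster i-epenthesis): /b/ and /t/ form a stop–stop cluster, so [i] is inserted between them. /p/ and /g/ form a stop–stop cluster, so [i] is inserted between them. /k/ and /t/ form a stop–stop cluster, so [i] is inserted between them. /hobtoapguktunaxp/ → hobitoapigukitunaxp.
Rule 2 (nasal place assimilation): no segment meets the environment; /hobitoapigukitunaxp/ is unchanged.
Rule 3 (final cluster simplification): /p/ is the second consonant of a word-final cluster /xp/, so it deletes. /hobitoapigukitunaxp/ → hobitoapigukitunax.

hobitoapigukitunax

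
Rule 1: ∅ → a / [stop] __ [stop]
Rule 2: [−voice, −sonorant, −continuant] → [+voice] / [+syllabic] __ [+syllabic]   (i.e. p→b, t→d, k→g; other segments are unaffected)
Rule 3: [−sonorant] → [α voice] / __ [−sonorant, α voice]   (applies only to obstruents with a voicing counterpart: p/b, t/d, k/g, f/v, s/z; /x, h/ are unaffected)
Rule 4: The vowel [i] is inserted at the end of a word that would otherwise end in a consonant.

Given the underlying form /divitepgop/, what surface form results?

dividebagopi

Rule 1 (stop-cluster a-epenthesis): /p/ and /g/ form a stop–stop cluster, so [a] is inserted between them. /divitepgop/ → divitepagop.
Rule 2 (intervocalic voicing): /t/ is a voiceless stop between vowels /i/ and /e/, so it voices to [d]. /p/ is a voiceless stop between vowels /e/ and /a/, so it voices to [b]. /divitepagop/ → dividebagop.
Rule 3 (regressive voicing assimilation): no segment meets the environment; /dividebagop/ is unchanged.
Rule 4 (final i-epenthesis): the form ends in the consonant /p/, so [i] is inserted word-finally. /dividebagop/ → dividebagopi.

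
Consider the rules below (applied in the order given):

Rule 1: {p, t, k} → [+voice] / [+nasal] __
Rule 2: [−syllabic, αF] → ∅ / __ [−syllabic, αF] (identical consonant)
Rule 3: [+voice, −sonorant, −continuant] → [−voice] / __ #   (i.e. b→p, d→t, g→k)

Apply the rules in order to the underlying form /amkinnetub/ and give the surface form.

Rule 1 (post-nasal voicing): /k/ is a voiceless stop immediately after the nasal /m/, so it voices to [g]. /amkinnetub/ → amginnetub.
Rule 2 (degemination): /nn/ is a geminate; the first /n/ deletes. /amginnetub/ → amginetub.
Rule 3 (final devoicing): /b/ is a voiced stop in word-final position, so it devoices to [p]. /amginetub/ → amginetup.

amginetup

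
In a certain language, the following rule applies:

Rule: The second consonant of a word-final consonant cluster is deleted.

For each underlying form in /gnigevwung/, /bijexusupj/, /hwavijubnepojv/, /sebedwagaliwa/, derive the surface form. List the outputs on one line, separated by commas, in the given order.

/gnigevwung/: /g/ is the second consonant of a word-final cluster /ng/, so it deletes. → [gnigevwun].
/bijexusupj/: /j/ is the second consonant of a word-final cluster /pj/, so it deletes. → [bijexusup].
/hwavijubnepojv/: /v/ is the second consonant of a word-final cluster /jv/, so it deletes. → [hwavijubnepoj].
/sebedwagaliwa/: the rule's environment is not met; surfaces unchanged as [sebedwagaliwa].

gnigevwun, bijexusup, hwavijubnepoj, sebedwagaliwa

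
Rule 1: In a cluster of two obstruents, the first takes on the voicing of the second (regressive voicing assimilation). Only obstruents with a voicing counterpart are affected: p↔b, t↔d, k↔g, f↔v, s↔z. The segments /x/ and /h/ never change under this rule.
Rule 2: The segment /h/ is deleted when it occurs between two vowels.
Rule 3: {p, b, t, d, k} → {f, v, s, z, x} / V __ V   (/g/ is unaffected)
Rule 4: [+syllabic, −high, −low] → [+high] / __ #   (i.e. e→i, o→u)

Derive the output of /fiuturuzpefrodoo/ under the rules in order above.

fiusuruspefrozou

Rule 1 (regressive voicing assimilation): /z/ precedes the voiceless obstruent /p/, so it devoices to [s] by assimilation. /fiuturuzpefrodoo/ → fiuturuspefrodoo.
Rule 2 (intervocalic h-deletion): no segment meets the environment; /fiuturuspefrodoo/ is unchanged.
Rule 3 (intervocalic spirantization): /t/ is a stop between vowels /u/ and /u/, so it spirantizes to the fricative [s]. /d/ is a stop between vowels /o/ and /o/, so it spirantizes to the fricative [z]. /fiuturuspefrodoo/ → fiusuruspefrozoo.
Rule 4 (final vowel raising): /o/ is a mid vowel in word-final position, so it raises to [u]. /fiusuruspefrozoo/ → fiusuruspefrozou.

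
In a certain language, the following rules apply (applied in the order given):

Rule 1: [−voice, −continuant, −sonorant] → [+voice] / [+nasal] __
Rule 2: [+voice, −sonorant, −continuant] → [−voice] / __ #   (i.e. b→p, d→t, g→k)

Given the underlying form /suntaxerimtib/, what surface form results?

sundaxerimdip

Rule 1 (post-nasal voicing): /t/ is a voiceless stop immediately after the nasal /n/, so it voices to [d]. /t/ is a voiceless stop immediately after the nasal /m/, so it voices to [d]. /suntaxerimtib/ → sundaxerimdib.
Rule 2 (final devoicing): /b/ is a voiced stop in word-final position, so it devoices to [p]. /sundaxerimdib/ → sundaxerimdip.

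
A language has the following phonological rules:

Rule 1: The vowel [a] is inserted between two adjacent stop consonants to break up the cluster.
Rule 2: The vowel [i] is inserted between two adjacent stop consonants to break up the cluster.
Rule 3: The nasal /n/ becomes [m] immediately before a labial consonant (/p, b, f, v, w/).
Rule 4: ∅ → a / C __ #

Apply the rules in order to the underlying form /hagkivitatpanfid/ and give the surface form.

Rule 1 (stop-cluster a-epenthesis): /g/ and /k/ form a stop–stop cluster, so [a] is inserted between them. /t/ and /p/ form a stop–stop cluster, so [a] is inserted between them. /hagkivitatpanfid/ → hagakivitatapanfid.
Rule 2 (stop-cluster i-epenthesis): no segment meets the environment; /hagakivitatapanfid/ is unchanged.
Rule 3 (nasal place assimilation): /n/ precedes the labial consonant /f/, so it assimilates in place to [m]. /hagakivitatapanfid/ → hagakivitatapamfid.
Rule 4 (final a-epenthesis): the form ends in the consonant /d/, so [a] is inserted word-finally. /hagakivitatapamfid/ → hagakivitatapamfida.

hagakivitatapamfida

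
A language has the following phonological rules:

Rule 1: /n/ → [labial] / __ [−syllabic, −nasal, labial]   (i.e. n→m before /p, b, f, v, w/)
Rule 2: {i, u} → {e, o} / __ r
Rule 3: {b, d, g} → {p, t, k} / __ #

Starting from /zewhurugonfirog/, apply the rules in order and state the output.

zewhorugomferok

Rule 1 (nasal place assimilation): /n/ precedes the labial consonant /f/, so it assimilates in place to [m]. /zewhurugonfirog/ → zewhurugomfirog.
Rule 2 (pre-rhotic lowering): /u/ is a high vowel immediately before /r/, so it lowers to [o]. /i/ is a high vowel immediately before /r/, so it lowers to [e]. /zewhurugomfirog/ → zewhorugomferog.
Rule 3 (final devoicing): /g/ is a voiced stop in word-final position, so it devoices to [k]. /zewhorugomferog/ → zewhorugomferok.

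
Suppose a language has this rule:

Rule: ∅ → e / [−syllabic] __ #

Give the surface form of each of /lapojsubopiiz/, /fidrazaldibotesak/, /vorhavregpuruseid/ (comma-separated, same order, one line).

/lapojsubopiiz/: the form ends in the consonant /z/, so [e] is inserted word-finally. → [lapojsubopiize].
/fidrazaldibotesak/: the form ends in the consonant /k/, so [e] is inserted word-finally. → [fidrazaldibotesake].
/vorhavregpuruseid/: the form ends in the consonant /d/, so [e] is inserted word-finally. → [vorhavregpuruseide].

lapojsubopiize, fidrazaldibotesake, vorhavregpuruseide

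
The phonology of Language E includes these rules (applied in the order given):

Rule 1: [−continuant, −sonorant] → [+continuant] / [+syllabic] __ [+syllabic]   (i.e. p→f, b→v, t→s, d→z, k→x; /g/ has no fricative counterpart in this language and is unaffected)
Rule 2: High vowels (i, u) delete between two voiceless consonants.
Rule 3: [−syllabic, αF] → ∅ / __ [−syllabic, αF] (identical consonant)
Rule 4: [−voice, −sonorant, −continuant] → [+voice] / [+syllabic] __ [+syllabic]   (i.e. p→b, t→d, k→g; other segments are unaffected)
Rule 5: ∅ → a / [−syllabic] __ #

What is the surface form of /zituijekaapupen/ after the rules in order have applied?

Rule 1 (intervocalic spirantization): /t/ is a stop between vowels /i/ and /u/, so it spirantizes to the fricative [s]. /k/ is a stop between vowels /e/ and /a/, so it spirantizes to the fricative [x]. /p/ is a stop between vowels /a/ and /u/, so it spirantizes to the fricative [f]. /p/ is a stop between vowels /u/ and /e/, so it spirantizes to the fricative [f]. /zituijekaapupen/ → zisuijexaafufen.
Rule 2 (high vowel syncope): /u/ is a high vowel flanked by voiceless consonants /f/ and /f/, so it deletes. /zisuijexaafufen/ → zisuijexaaffen.
Rule 3 (degemination): /ff/ is a geminate; the first /f/ deletes. /zisuijexaaffen/ → zisuijexaafen.
Rule 4 (intervocalic voicing): no segment meets the environment; /zisuijexaafen/ is unchanged.
Rule 5 (final a-epenthesis): the form ends in the consonant /n/, so [a] is inserted word-finally. /zisuijexaafen/ → zisuijexaafena.

zisuijexaafena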